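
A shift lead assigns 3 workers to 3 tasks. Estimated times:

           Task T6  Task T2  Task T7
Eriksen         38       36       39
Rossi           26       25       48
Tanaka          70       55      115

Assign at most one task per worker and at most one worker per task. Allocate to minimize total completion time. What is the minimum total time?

Min total: 120 min

Treat this as an assignment problem: match each worker to one task.
Optimal: Eriksen→Task T7 (39 min), Rossi→Task T6 (26 min), Tanaka→Task T2 (55 min) — total 39+26+55 = 120 min.
Row-greedy (each worker in turn takes its cheapest remaining task) gives 177 min, worse by 57.
No other one-to-one assignment undercuts 120 min.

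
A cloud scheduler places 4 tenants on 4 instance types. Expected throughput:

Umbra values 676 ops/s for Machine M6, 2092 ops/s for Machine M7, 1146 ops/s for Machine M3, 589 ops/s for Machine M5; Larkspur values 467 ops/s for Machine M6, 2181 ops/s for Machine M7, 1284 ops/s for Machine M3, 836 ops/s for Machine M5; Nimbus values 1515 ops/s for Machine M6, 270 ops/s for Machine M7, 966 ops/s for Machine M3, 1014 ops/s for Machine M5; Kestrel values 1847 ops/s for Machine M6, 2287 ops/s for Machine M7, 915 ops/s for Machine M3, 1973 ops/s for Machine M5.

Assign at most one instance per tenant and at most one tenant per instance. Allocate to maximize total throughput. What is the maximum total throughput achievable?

Optimal: Umbra→Machine M7 (2092 ops/s), Larkspur→Machine M3 (1284 ops/s), Nimbus→Machine M6 (1515 ops/s), Kestrel→Machine M5 (1973 ops/s) — total 2092+1284+1515+1973 = 6864 ops/s.
Column-greedy (each instance in turn goes to its best remaining tenant) gives 6188 ops/s, worse by 676.
Swapping Nimbus↔Larkspur (Nimbus→Machine M3 966 ops/s, Larkspur→Machine M6 467 ops/s) loses 1366.
No other one-to-one assignment exceeds 6864 ops/s.

Max total: 6864 ops/s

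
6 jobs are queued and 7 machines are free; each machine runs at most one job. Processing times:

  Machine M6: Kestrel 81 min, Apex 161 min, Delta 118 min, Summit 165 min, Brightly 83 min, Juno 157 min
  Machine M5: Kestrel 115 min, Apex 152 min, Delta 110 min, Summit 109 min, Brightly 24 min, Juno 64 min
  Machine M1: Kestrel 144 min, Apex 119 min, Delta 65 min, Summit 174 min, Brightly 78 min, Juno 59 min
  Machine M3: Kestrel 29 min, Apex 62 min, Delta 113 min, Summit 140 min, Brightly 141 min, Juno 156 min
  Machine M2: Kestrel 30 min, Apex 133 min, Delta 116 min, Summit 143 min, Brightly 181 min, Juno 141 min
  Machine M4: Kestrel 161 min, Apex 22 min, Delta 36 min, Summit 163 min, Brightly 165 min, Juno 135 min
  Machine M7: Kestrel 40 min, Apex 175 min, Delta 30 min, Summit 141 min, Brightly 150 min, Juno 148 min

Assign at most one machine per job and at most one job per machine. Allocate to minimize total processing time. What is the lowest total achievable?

This is the linear assignment problem.
Optimal: Kestrel→Machine M2 (30 min), Apex→Machine M4 (22 min), Delta→Machine M7 (30 min), Summit→Machine M3 (140 min), Brightly→Machine M5 (24 min), Juno→Machine M1 (59 min) — total 30+22+30+140+24+59 = 305 min.
Swapping Brightly↔Delta (Brightly→Machine M7 150 min, Delta→Machine M5 110 min) adds 206.

Min total: 305 min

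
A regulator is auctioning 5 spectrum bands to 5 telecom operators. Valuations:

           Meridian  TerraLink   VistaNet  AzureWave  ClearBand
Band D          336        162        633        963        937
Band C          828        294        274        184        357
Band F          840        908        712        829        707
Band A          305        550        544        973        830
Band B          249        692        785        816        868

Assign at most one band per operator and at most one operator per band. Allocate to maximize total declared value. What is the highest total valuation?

Optimal: Meridian→Band C ($828M), TerraLink→Band F ($908M), VistaNet→Band B ($785M), AzureWave→Band A ($973M), ClearBand→Band D ($937M) — total 828+908+785+973+937 = $4431M.

Max total: $4431M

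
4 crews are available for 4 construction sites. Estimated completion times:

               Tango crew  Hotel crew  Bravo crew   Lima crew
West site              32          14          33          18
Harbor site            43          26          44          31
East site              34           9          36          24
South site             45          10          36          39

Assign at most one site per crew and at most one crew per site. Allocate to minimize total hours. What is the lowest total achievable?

Minimum total: 106 hours

Optimal: Tango crew→Harbor site (43 hours), Hotel crew→East site (9 hours), Bravo crew→South site (36 hours), Lima crew→West site (18 hours) — total 43+9+36+18 = 106 hours.
Column-greedy (each site in turn goes to its cheapest remaining crew) gives 115 hours, worse by 9.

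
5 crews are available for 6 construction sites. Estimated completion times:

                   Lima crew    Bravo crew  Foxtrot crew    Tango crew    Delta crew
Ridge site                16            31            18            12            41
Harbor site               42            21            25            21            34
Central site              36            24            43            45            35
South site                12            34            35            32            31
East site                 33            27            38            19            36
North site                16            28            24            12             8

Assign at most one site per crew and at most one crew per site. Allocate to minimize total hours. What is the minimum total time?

This is the linear assignment problem.
Optimal: Lima crew→South site (12 hours), Bravo crew→Harbor site (21 hours), Foxtrot crew→Ridge site (18 hours), Tango crew→East site (19 hours), Delta crew→North site (8 hours) — total 12+21+18+19+8 = 78 hours.
Row-greedy (each crew in turn takes its cheapest remaining site) gives 98 hours, worse by 20.
No other one-to-one assignment undercuts 78 hours.

Minimum total: 78 hours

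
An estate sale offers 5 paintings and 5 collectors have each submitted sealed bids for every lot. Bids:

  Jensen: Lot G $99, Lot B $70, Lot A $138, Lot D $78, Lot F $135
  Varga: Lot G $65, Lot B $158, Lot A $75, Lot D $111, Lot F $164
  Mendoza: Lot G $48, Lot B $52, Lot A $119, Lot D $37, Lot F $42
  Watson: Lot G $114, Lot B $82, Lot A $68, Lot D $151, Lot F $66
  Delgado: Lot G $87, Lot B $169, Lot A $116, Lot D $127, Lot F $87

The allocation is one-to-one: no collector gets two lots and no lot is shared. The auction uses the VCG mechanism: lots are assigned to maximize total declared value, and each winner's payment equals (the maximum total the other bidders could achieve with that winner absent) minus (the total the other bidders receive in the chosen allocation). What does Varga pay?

Varga pays $36.

Efficient allocation: Jensen→Lot G ($99), Varga→Lot F ($164), Mendoza→Lot A ($119), Watson→Lot D ($151), Delgado→Lot B ($169); total welfare W = $702.
Varga receives Lot F at value $164, so the others get W − 164 = $538.
Without Varga: best allocation of the remaining 4 bidders over all 5 lots is Jensen→Lot F ($135), Mendoza→Lot A ($119), Watson→Lot D ($151), Delgado→Lot B ($169), total $574.
VCG payment = (others' best without Varga) − (others' welfare with Varga) = 574 − 538 = $36.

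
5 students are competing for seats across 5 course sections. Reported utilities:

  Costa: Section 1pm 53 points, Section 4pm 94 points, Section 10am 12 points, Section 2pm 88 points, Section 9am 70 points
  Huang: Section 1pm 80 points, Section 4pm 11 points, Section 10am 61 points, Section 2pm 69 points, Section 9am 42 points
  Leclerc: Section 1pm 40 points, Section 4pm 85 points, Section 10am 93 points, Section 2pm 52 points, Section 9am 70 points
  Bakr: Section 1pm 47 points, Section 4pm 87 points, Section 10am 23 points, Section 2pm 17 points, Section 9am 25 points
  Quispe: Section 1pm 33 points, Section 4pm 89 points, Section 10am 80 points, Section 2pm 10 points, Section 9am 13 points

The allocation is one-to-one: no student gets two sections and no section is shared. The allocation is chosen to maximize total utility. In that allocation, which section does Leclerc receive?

Optimal: Costa→Section 2pm (88 points), Huang→Section 1pm (80 points), Leclerc→Section 9am (70 points), Bakr→Section 4pm (87 points), Quispe→Section 10am (80 points) — total 88+80+70+87+80 = 405 points.
Row-greedy (each student in turn takes its best remaining section) gives 302 points, worse by 103.
Checked against all permutations: 405 points is optimal.
Leclerc's own top section is Section 10am (93 points), but forcing Leclerc→Section 10am and reassigning the rest optimally gives only 375 points — worse by 30.

Leclerc receives Section 9am.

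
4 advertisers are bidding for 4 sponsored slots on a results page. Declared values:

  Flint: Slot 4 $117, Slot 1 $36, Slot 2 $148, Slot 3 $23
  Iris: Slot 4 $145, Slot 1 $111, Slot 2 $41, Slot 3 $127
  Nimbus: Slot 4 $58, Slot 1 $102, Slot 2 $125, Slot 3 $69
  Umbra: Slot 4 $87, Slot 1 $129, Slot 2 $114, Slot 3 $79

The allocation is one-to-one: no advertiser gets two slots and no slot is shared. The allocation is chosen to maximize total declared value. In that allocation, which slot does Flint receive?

Flint receives Slot 4.

Optimal: Flint→Slot 4 ($117), Iris→Slot 3 ($127), Nimbus→Slot 2 ($125), Umbra→Slot 1 ($129) — total 117+127+125+129 = $498.
Max-entry greedy (repeatedly take the single best remaining cell) gives $491, worse by 7.
Flint's own top slot is Slot 2 ($148), but forcing Flint→Slot 2 and reassigning the rest optimally gives only $491 — worse by 7.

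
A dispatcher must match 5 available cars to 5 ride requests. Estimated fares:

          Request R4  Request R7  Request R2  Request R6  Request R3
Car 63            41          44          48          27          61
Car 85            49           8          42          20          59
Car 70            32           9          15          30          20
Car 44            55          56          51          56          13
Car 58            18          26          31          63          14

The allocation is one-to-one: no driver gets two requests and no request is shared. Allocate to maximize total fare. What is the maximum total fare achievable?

Optimal: Car 63→Request R2 ($48), Car 85→Request R3 ($59), Car 70→Request R4 ($32), Car 44→Request R7 ($56), Car 58→Request R6 ($63) — total 48+59+32+56+63 = $258.
Max-entry greedy (repeatedly take the single best remaining cell) gives $244, worse by 14.
Swapping Car 63↔Car 58 (Car 63→Request R6 $27, Car 58→Request R2 $31) loses 53.

Maximum total: $258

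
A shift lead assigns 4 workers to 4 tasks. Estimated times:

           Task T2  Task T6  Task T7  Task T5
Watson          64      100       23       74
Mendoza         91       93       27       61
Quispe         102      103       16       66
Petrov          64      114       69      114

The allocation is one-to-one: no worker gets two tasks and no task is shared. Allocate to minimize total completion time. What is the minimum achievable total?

Minimum total: 241 min

Optimal: Watson→Task T6 (100 min), Mendoza→Task T5 (61 min), Quispe→Task T7 (16 min), Petrov→Task T2 (64 min) — total 100+61+16+64 = 241 min.
Row-greedy (each worker in turn takes its cheapest remaining task) gives 300 min, worse by 59.
Swapping Mendoza↔Quispe (Mendoza→Task T7 27 min, Quispe→Task T5 66 min) adds 16.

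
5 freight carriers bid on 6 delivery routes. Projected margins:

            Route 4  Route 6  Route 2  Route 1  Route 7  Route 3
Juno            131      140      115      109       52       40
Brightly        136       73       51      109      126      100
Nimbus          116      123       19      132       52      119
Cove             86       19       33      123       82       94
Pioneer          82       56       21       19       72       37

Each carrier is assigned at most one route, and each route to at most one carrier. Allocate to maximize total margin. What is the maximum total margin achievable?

Max total: $590k

This is the linear assignment problem.
Optimal: Juno→Route 6 ($140k), Brightly→Route 4 ($136k), Nimbus→Route 3 ($119k), Cove→Route 1 ($123k), Pioneer→Route 7 ($72k) — total 140+136+119+123+72 = $590k.
Row-greedy (each carrier in turn takes its best remaining route) gives $574k, worse by 16.
Checked against all permutations: $590k is optimal.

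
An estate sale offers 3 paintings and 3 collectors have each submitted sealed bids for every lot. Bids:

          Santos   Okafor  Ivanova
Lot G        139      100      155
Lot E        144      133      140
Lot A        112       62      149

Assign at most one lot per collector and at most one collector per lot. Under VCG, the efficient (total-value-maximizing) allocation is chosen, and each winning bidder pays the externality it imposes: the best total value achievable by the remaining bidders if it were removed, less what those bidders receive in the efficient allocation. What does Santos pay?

Efficient allocation: Santos→Lot G ($139), Okafor→Lot E ($133), Ivanova→Lot A ($149); total welfare W = $421.
Santos receives Lot G at value $139, so the others get W − 139 = $282.
Without Santos: best allocation of the remaining 2 bidders over all 3 lots is Okafor→Lot E ($133), Ivanova→Lot G ($155), total $288.
VCG payment = (others' best without Santos) − (others' welfare with Santos) = 288 − 282 = $6.

Santos pays $6.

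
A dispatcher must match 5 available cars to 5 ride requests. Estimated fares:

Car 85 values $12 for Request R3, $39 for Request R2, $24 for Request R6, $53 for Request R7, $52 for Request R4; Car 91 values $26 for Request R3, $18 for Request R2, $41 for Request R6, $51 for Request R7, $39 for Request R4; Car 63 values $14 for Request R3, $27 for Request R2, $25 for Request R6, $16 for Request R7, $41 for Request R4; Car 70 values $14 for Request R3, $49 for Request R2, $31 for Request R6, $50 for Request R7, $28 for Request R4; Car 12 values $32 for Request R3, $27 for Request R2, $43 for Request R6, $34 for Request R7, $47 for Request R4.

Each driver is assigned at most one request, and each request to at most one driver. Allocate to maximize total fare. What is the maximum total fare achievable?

Optimal: Car 85→Request R7 ($53), Car 91→Request R6 ($41), Car 63→Request R4 ($41), Car 70→Request R2 ($49), Car 12→Request R3 ($32) — total 53+41+41+49+32 = $216.
Max-entry greedy (repeatedly take the single best remaining cell) gives $204, worse by 12.

Maximum total: $216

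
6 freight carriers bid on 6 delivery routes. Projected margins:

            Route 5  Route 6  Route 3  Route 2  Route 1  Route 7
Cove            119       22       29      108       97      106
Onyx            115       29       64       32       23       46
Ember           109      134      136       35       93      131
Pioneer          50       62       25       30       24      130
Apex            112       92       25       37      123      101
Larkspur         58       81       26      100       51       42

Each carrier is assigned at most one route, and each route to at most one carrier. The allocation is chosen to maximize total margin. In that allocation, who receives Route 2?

Optimal: Cove→Route 2 ($108k), Onyx→Route 5 ($115k), Ember→Route 3 ($136k), Pioneer→Route 7 ($130k), Apex→Route 1 ($123k), Larkspur→Route 6 ($81k) — total 108+115+136+130+123+81 = $693k.
Column-greedy (each route in turn goes to its best remaining carrier) gives $670k, worse by 23.
No other one-to-one assignment exceeds $693k.
Cove's own top route is Route 5 ($119k), but forcing Cove→Route 5 and reassigning the rest optimally gives only $670k — worse by 23.

Cove receives Route 2.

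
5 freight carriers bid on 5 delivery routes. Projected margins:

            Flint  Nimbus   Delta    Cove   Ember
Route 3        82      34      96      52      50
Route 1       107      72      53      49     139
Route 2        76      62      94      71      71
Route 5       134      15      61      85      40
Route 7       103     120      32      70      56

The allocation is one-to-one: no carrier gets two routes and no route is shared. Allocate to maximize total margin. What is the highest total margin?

Max total: $560k

Optimal: Flint→Route 5 ($134k), Nimbus→Route 7 ($120k), Delta→Route 3 ($96k), Cove→Route 2 ($71k), Ember→Route 1 ($139k) — total 134+120+96+71+139 = $560k.
Column-greedy (each route in turn goes to its best remaining carrier) gives $516k, worse by 44.
Swapping Flint↔Nimbus (Flint→Route 7 $103k, Nimbus→Route 5 $15k) loses 136.
Every other assignment is strictly worse.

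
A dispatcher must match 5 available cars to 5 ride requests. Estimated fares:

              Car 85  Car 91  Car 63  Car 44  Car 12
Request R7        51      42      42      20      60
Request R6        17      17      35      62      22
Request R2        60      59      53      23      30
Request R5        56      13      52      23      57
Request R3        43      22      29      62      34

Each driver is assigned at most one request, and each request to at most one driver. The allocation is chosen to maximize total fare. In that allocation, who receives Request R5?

Optimal: Car 85→Request R3 ($43), Car 91→Request R2 ($59), Car 63→Request R5 ($52), Car 44→Request R6 ($62), Car 12→Request R7 ($60) — total 43+59+52+62+60 = $276.
Row-greedy (each driver in turn takes its best remaining request) gives $250, worse by 26.
No other one-to-one assignment exceeds $276.
Car 63's own top request is Request R2 ($53), but forcing Car 63→Request R2 and reassigning the rest optimally gives only $257 — worse by 19.

Car 63 receives Request R5.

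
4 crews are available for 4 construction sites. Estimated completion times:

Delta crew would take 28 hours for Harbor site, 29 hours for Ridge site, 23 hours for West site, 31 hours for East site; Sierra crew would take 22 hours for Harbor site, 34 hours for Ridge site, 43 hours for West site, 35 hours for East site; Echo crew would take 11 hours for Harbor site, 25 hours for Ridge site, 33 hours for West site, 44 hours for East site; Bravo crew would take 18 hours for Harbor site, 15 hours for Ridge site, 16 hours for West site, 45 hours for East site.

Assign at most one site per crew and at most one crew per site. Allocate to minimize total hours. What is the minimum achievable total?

This is the linear assignment problem.
Optimal: Delta crew→West site (23 hours), Sierra crew→East site (35 hours), Echo crew→Harbor site (11 hours), Bravo crew→Ridge site (15 hours) — total 23+35+11+15 = 84 hours.
Row-greedy (each crew in turn takes its cheapest remaining site) gives 115 hours, worse by 31.
Next-best assignment: Delta crew→Ridge site, Sierra crew→East site, Echo crew→Harbor site, Bravo crew→West site = 91 hours.

Minimum total: 84 hours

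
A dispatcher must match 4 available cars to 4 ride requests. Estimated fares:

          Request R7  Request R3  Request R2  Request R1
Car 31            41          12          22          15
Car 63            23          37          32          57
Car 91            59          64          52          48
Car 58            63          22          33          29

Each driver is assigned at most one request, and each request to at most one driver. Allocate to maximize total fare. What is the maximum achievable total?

Maximum total: $206

Optimal: Car 31→Request R2 ($22), Car 63→Request R1 ($57), Car 91→Request R3 ($64), Car 58→Request R7 ($63) — total 22+57+64+63 = $206.
Column-greedy (each request in turn goes to its best remaining driver) gives $174, worse by 32.
Next-best assignment: Car 31→Request R7, Car 63→Request R1, Car 91→Request R3, Car 58→Request R2 = $195.
Checked against all permutations: $206 is optimal.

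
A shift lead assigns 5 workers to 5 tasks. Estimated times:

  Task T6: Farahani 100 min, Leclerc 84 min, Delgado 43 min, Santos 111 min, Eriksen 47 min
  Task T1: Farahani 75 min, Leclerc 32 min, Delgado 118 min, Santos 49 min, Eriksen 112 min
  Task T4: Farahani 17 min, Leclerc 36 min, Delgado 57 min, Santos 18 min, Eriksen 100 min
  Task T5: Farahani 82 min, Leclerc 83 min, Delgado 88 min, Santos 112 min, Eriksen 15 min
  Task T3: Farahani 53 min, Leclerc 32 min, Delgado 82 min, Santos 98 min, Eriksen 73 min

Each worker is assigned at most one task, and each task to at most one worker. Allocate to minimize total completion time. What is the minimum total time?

Min total: 156 min

This is a one-to-one assignment (minimum-cost bipartite matching).
Optimal: Farahani→Task T4 (17 min), Leclerc→Task T3 (32 min), Delgado→Task T6 (43 min), Santos→Task T1 (49 min), Eriksen→Task T5 (15 min) — total 17+32+43+49+15 = 156 min.
Column-greedy (each task in turn goes to its cheapest remaining worker) gives 205 min, worse by 49.
Next-best assignment: Farahani→Task T3, Leclerc→Task T1, Delgado→Task T6, Santos→Task T4, Eriksen→Task T5 = 161 min.
Checked against all permutations: 156 min is optimal.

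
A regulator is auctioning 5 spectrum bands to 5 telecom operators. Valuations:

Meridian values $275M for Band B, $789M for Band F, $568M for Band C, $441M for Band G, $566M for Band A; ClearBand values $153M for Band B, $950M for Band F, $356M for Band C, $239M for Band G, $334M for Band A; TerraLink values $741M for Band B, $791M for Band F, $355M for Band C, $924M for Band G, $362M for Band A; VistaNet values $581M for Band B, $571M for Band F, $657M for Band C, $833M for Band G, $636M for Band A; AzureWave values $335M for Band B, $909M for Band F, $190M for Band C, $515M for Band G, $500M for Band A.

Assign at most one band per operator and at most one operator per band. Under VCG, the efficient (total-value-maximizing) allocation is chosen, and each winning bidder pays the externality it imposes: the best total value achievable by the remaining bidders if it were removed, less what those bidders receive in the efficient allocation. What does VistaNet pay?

Efficient allocation: Meridian→Band C ($568M), ClearBand→Band F ($950M), TerraLink→Band B ($741M), VistaNet→Band G ($833M), AzureWave→Band A ($500M); total welfare W = $3592M.
VistaNet receives Band G at value $833M, so the others get W − 833 = $2759M.
Without VistaNet: best allocation of the remaining 4 bidders over all 5 bands is Meridian→Band C ($568M), ClearBand→Band F ($950M), TerraLink→Band G ($924M), AzureWave→Band A ($500M), total $2942M.
VCG payment = (others' best without VistaNet) − (others' welfare with VistaNet) = 2942 − 2759 = $183M.

VistaNet pays $183M.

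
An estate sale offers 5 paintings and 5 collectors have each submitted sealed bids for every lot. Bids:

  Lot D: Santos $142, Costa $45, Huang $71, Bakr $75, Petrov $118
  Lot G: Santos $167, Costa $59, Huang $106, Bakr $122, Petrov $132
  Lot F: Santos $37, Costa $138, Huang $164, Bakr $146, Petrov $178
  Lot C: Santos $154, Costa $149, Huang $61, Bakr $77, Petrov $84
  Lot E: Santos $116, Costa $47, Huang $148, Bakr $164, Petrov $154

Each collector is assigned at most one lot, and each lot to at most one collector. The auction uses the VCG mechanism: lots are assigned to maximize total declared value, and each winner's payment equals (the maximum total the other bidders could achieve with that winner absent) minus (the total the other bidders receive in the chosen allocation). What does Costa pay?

Efficient allocation: Santos→Lot G ($167), Costa→Lot C ($149), Huang→Lot F ($164), Bakr→Lot E ($164), Petrov→Lot D ($118); total welfare W = $762.
Costa receives Lot C at value $149, so the others get W − 149 = $613.
Without Costa: best allocation of the remaining 4 bidders over all 5 lots is Santos→Lot C ($154), Huang→Lot F ($164), Bakr→Lot E ($164), Petrov→Lot G ($132), total $614.
VCG payment = (others' best without Costa) − (others' welfare with Costa) = 614 − 613 = $1.

Costa pays $1.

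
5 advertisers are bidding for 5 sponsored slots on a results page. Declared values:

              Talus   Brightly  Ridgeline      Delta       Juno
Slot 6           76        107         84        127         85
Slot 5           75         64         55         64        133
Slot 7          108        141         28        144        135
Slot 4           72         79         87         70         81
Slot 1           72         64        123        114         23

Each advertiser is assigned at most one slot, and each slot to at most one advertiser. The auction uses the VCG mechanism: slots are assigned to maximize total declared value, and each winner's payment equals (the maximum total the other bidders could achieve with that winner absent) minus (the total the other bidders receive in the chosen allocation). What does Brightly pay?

Brightly pays $36.

Efficient allocation: Talus→Slot 4 ($72), Brightly→Slot 7 ($141), Ridgeline→Slot 1 ($123), Delta→Slot 6 ($127), Juno→Slot 5 ($133); total welfare W = $596.
Brightly receives Slot 7 at value $141, so the others get W − 141 = $455.
Without Brightly: best allocation of the remaining 4 bidders over all 5 slots is Talus→Slot 7 ($108), Ridgeline→Slot 1 ($123), Delta→Slot 6 ($127), Juno→Slot 5 ($133), total $491.
VCG payment = (others' best without Brightly) − (others' welfare with Brightly) = 491 − 455 = $36.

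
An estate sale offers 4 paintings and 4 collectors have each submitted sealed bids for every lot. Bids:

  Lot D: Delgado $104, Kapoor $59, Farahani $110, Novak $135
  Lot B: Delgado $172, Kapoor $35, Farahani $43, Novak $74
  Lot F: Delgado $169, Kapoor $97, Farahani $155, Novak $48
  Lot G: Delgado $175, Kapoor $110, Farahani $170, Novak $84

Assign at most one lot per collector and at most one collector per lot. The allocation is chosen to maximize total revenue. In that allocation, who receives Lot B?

Optimal: Delgado→Lot B ($172), Kapoor→Lot F ($97), Farahani→Lot G ($170), Novak→Lot D ($135) — total 172+97+170+135 = $574.
Column-greedy (each lot in turn goes to its best remaining collector) gives $572, worse by 2.
Checked against all permutations: $574 is optimal.
Delgado's own top lot is Lot G ($175), but forcing Delgado→Lot G and reassigning the rest optimally gives only $500 — worse by 74.

Delgado receives Lot B.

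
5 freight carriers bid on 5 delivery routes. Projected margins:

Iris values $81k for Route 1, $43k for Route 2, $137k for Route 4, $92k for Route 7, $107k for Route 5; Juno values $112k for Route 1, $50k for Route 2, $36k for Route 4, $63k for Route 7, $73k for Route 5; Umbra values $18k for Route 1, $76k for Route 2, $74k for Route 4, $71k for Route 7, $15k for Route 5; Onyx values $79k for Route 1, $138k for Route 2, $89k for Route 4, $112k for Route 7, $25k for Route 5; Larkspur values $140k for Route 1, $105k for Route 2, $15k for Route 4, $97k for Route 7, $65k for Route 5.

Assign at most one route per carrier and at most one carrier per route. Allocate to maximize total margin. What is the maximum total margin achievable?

This is the linear assignment problem.
Optimal: Iris→Route 4 ($137k), Juno→Route 5 ($73k), Umbra→Route 7 ($71k), Onyx→Route 2 ($138k), Larkspur→Route 1 ($140k) — total 137+73+71+138+140 = $559k.
Row-greedy (each carrier in turn takes its best remaining route) gives $502k, worse by 57.
Next-best assignment: Iris→Route 4, Juno→Route 5, Umbra→Route 2, Onyx→Route 7, Larkspur→Route 1 = $538k.
Swapping Larkspur↔Umbra (Larkspur→Route 7 $97k, Umbra→Route 1 $18k) loses 96.
Every other assignment is strictly worse.

Max total: $559k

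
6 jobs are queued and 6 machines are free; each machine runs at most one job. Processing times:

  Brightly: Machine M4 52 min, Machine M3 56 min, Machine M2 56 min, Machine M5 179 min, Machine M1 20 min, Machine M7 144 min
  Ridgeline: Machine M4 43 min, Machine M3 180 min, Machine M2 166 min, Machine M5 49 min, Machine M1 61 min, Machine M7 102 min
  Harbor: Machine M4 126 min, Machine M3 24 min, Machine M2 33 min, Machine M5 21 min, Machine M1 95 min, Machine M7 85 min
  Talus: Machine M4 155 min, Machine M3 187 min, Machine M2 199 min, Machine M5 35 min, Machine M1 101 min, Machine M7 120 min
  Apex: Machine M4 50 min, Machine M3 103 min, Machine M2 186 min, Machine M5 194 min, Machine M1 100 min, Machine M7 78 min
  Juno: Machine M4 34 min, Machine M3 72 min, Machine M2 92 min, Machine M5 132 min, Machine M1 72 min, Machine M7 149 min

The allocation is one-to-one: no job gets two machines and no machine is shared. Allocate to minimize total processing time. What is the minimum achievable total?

Minimum total: 281 min

Optimal: Brightly→Machine M1 (20 min), Ridgeline→Machine M4 (43 min), Harbor→Machine M2 (33 min), Talus→Machine M5 (35 min), Apex→Machine M7 (78 min), Juno→Machine M3 (72 min) — total 20+43+33+35+78+72 = 281 min.
Row-greedy (each job in turn takes its cheapest remaining machine) gives 399 min, worse by 118.
Next-best assignment: Brightly→Machine M2, Ridgeline→Machine M1, Harbor→Machine M3, Talus→Machine M5, Apex→Machine M7, Juno→Machine M4 = 288 min.
No other one-to-one assignment undercuts 281 min.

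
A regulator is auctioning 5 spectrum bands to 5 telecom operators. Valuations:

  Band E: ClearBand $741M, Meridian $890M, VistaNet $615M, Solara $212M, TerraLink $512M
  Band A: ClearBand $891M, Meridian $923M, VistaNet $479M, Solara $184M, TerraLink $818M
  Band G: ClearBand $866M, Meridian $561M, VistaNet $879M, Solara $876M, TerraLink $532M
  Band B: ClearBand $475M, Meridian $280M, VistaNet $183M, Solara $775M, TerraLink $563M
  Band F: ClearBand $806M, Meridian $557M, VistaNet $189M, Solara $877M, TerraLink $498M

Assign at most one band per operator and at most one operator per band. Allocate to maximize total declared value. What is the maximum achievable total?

Treat this as an assignment problem: match each operator to one band.
Optimal: ClearBand→Band F ($806M), Meridian→Band E ($890M), VistaNet→Band G ($879M), Solara→Band B ($775M), TerraLink→Band A ($818M) — total 806+890+879+775+818 = $4168M.
Max-entry greedy (repeatedly take the single best remaining cell) gives $3983M, worse by 185.
Next-best assignment: ClearBand→Band A, Meridian→Band E, VistaNet→Band G, Solara→Band F, TerraLink→Band B = $4100M.

Max total: $4168M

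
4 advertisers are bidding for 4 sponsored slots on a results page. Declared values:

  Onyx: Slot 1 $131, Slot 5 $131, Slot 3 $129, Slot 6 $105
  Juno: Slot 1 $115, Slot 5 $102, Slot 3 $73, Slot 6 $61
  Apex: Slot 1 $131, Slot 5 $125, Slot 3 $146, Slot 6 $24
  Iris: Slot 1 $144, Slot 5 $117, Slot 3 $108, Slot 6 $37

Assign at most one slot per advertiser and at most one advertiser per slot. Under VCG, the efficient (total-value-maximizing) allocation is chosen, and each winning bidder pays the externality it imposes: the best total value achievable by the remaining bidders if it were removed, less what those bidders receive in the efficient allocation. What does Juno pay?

Juno pays $26.

Efficient allocation: Onyx→Slot 6 ($105), Juno→Slot 5 ($102), Apex→Slot 3 ($146), Iris→Slot 1 ($144); total welfare W = $497.
Juno receives Slot 5 at value $102, so the others get W − 102 = $395.
Without Juno: best allocation of the remaining 3 bidders over all 4 slots is Onyx→Slot 5 ($131), Apex→Slot 3 ($146), Iris→Slot 1 ($144), total $421.
VCG payment = (others' best without Juno) − (others' welfare with Juno) = 421 − 395 = $26.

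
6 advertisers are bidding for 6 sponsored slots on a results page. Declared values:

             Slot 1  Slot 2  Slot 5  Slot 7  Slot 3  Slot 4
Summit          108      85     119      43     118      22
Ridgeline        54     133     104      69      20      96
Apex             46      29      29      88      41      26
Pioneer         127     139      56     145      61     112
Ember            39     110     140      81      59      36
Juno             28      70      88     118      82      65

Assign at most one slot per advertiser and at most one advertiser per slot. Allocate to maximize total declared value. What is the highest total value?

Maximum total: $671

Optimal: Summit→Slot 3 ($118), Ridgeline→Slot 2 ($133), Apex→Slot 7 ($88), Pioneer→Slot 1 ($127), Ember→Slot 5 ($140), Juno→Slot 4 ($65) — total 118+133+88+127+140+65 = $671.
Column-greedy (each slot in turn goes to its best remaining advertiser) gives $662, worse by 9.
Next-best assignment: Summit→Slot 3, Ridgeline→Slot 2, Apex→Slot 1, Pioneer→Slot 4, Ember→Slot 5, Juno→Slot 7 = $667.
Swapping Juno↔Summit (Juno→Slot 3 $82, Summit→Slot 4 $22) loses 79.
Every other assignment is strictly worse.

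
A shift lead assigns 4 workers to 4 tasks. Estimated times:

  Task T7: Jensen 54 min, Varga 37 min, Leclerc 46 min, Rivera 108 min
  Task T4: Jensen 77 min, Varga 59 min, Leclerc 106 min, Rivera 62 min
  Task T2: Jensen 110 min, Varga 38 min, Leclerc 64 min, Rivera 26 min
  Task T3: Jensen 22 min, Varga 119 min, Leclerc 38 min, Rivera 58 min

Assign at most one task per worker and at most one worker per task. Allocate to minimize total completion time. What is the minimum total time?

Minimum total: 153 min

This is a one-to-one assignment (minimum-cost bipartite matching).
Optimal: Jensen→Task T3 (22 min), Varga→Task T4 (59 min), Leclerc→Task T7 (46 min), Rivera→Task T2 (26 min) — total 22+59+46+26 = 153 min.
Row-greedy (each worker in turn takes its cheapest remaining task) gives 185 min, worse by 32.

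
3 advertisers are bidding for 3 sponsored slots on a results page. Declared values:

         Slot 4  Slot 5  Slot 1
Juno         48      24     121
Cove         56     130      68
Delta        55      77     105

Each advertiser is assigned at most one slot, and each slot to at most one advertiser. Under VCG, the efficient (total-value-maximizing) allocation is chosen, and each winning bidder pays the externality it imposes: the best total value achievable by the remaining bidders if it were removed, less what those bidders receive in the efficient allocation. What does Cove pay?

Cove pays $22.

Efficient allocation: Juno→Slot 1 ($121), Cove→Slot 5 ($130), Delta→Slot 4 ($55); total welfare W = $306.
Cove receives Slot 5 at value $130, so the others get W − 130 = $176.
Without Cove: best allocation of the remaining 2 bidders over all 3 slots is Juno→Slot 1 ($121), Delta→Slot 5 ($77), total $198.
VCG payment = (others' best without Cove) − (others' welfare with Cove) = 198 − 176 = $22.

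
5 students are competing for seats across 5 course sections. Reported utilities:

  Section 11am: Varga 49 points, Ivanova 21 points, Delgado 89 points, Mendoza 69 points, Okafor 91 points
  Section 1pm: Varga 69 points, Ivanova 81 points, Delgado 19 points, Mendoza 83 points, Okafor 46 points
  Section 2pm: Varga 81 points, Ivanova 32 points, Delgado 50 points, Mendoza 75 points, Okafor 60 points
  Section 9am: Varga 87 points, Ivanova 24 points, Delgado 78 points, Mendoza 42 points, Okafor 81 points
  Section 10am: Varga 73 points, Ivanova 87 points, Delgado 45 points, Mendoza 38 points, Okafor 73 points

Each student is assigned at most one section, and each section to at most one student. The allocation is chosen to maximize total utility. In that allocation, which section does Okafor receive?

Okafor receives Section 9am.

Optimal: Varga→Section 2pm (81 points), Ivanova→Section 10am (87 points), Delgado→Section 11am (89 points), Mendoza→Section 1pm (83 points), Okafor→Section 9am (81 points) — total 81+87+89+83+81 = 421 points.
Column-greedy (each section in turn goes to its best remaining student) gives 420 points, worse by 1.
Swapping Okafor↔Varga (Okafor→Section 2pm 60 points, Varga→Section 9am 87 points) loses 15.
Okafor's own top section is Section 11am (91 points), but forcing Okafor→Section 11am and reassigning the rest optimally gives only 420 points — worse by 1.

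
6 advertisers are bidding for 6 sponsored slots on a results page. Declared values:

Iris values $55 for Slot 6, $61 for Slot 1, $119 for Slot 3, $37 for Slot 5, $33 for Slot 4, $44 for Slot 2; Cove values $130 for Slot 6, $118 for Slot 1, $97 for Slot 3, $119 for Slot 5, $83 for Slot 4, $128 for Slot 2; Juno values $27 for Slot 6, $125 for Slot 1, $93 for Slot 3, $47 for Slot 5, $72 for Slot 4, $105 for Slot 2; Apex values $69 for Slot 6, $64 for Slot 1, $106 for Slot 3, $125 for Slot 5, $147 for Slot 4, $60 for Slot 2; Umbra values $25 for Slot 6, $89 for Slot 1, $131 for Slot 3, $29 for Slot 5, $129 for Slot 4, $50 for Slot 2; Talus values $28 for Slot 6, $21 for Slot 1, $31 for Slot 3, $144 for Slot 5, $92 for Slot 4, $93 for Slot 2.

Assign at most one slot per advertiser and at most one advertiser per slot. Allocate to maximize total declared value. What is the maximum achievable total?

Max total: $734

This is the linear assignment problem.
Optimal: Iris→Slot 3 ($119), Cove→Slot 6 ($130), Juno→Slot 2 ($105), Apex→Slot 4 ($147), Umbra→Slot 1 ($89), Talus→Slot 5 ($144) — total 119+130+105+147+89+144 = $734.
Column-greedy (each slot in turn goes to its best remaining advertiser) gives $721, worse by 13.
Next-best assignment: Iris→Slot 6, Cove→Slot 2, Juno→Slot 1, Apex→Slot 4, Umbra→Slot 3, Talus→Slot 5 = $730.
Swapping Juno↔Cove (Juno→Slot 6 $27, Cove→Slot 2 $128) loses 80.
Checked against all permutations: $734 is optimal.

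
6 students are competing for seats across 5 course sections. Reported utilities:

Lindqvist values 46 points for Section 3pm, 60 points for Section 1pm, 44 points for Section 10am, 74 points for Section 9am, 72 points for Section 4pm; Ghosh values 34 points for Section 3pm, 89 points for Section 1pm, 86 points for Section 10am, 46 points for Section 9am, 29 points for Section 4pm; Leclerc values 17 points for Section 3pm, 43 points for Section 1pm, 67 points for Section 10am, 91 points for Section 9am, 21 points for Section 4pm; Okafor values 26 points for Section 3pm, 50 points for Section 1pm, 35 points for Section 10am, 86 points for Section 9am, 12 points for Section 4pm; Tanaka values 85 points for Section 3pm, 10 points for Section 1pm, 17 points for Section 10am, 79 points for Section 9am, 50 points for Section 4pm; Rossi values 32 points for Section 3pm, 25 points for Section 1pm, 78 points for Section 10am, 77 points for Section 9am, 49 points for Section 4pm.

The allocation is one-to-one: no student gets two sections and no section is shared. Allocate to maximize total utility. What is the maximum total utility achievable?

This is the linear assignment problem.
Optimal: Tanaka→Section 3pm (85 points), Ghosh→Section 1pm (89 points), Rossi→Section 10am (78 points), Leclerc→Section 9am (91 points), Lindqvist→Section 4pm (72 points) — total 85+89+78+91+72 = 415 points.
Row-greedy (each student in turn takes its best remaining section) gives 306 points, worse by 109.
Next-best assignment: Tanaka→Section 3pm, Ghosh→Section 1pm, Rossi→Section 10am, Okafor→Section 9am, Lindqvist→Section 4pm = 410 points.
Swapping Lindqvist↔Tanaka (Lindqvist→Section 3pm 46 points, Tanaka→Section 4pm 50 points) loses 61.

Max total: 415 points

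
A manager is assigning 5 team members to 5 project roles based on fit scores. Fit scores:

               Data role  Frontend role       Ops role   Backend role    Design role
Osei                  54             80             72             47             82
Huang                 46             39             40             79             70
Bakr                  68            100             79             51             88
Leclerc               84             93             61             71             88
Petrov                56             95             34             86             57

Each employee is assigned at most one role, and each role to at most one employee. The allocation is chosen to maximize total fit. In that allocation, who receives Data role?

Leclerc receives Data role.

Optimal: Osei→Design role (82 pts), Huang→Backend role (79 pts), Bakr→Ops role (79 pts), Leclerc→Data role (84 pts), Petrov→Frontend role (95 pts) — total 82+79+79+84+95 = 419 pts.
Row-greedy (each employee in turn takes its best remaining role) gives 379 pts, worse by 40.
Next-best assignment: Osei→Ops role, Huang→Backend role, Bakr→Design role, Leclerc→Data role, Petrov→Frontend role = 418 pts.
Leclerc's own top role is Frontend role (93 pts), but forcing Leclerc→Frontend role and reassigning the rest optimally gives only 389 pts — worse by 30.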